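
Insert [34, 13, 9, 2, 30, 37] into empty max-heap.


Insert 34: [34]
Insert 13: [34, 13]
Insert 9: [34, 13, 9]
Insert 2: [34, 13, 9, 2]
Insert 30: [34, 30, 9, 2, 13]
Insert 37: [37, 30, 34, 2, 13, 9]

Final heap: [37, 30, 34, 2, 13, 9]


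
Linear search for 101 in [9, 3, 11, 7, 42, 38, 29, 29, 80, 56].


i=0: 9!=101
i=1: 3!=101
i=2: 11!=101
i=3: 7!=101
i=4: 42!=101
i=5: 38!=101
i=6: 29!=101
i=7: 29!=101
i=8: 80!=101
i=9: 56!=101

Not found, 10 comps


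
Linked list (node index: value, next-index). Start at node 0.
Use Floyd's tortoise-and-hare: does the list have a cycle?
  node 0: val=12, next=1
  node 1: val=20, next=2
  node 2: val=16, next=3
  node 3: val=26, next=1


Floyd's tortoise (slow, +1) and hare (fast, +2):
  init: slow=0, fast=0
  step 1: slow=1, fast=2
  step 2: slow=2, fast=1
  step 3: slow=3, fast=3
  slow == fast at node 3: cycle detected

Cycle: yes


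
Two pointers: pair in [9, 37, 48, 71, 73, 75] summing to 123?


lo=0(9)+hi=5(75)=84
lo=1(37)+hi=5(75)=112
lo=2(48)+hi=5(75)=123

Yes: 48+75=123


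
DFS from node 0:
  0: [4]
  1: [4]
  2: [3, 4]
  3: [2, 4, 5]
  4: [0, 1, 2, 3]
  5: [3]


Visit 0, push [4]
Visit 4, push [3, 2, 1]
Visit 1, push []
Visit 2, push [3]
Visit 3, push [5]
Visit 5, push []

DFS order: [0, 4, 1, 2, 3, 5]


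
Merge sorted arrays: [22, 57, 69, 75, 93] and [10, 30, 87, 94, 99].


Take 10 from B
Take 22 from A
Take 30 from B
Take 57 from A
Take 69 from A
Take 75 from A
Take 87 from B
Take 93 from A

Merged: [10, 22, 30, 57, 69, 75, 87, 93, 94, 99]


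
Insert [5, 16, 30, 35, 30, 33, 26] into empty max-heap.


Insert 5: [5]
Insert 16: [16, 5]
Insert 30: [30, 5, 16]
Insert 35: [35, 30, 16, 5]
Insert 30: [35, 30, 16, 5, 30]
Insert 33: [35, 30, 33, 5, 30, 16]
Insert 26: [35, 30, 33, 5, 30, 16, 26]

Final heap: [35, 30, 33, 5, 30, 16, 26]


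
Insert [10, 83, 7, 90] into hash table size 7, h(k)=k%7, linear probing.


Insert 10: h=3 -> slot 3
Insert 83: h=6 -> slot 6
Insert 7: h=0 -> slot 0
Insert 90: h=6, 2 probes -> slot 1

Table: [7, 90, None, 10, None, None, 83]


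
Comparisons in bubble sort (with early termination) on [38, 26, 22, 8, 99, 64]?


Algorithm: bubble sort (with early termination)
Input: [38, 26, 22, 8, 99, 64]
Sorted: [8, 22, 26, 38, 64, 99]

14


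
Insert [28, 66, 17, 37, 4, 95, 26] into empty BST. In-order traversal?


Insert 28: root
Insert 66: R from 28
Insert 17: L from 28
Insert 37: R from 28 -> L from 66
Insert 4: L from 28 -> L from 17
Insert 95: R from 28 -> R from 66
Insert 26: L from 28 -> R from 17

In-order: [4, 17, 26, 28, 37, 66, 95]


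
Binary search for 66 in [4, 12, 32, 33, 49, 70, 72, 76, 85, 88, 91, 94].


Step 1: lo=0, hi=11, mid=5, val=70
Step 2: lo=0, hi=4, mid=2, val=32
Step 3: lo=3, hi=4, mid=3, val=33
Step 4: lo=4, hi=4, mid=4, val=49

Not found


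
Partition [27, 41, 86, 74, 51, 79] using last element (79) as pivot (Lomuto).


Pivot: 79
  27 <= 79: advance i (no swap)
  41 <= 79: advance i (no swap)
  74 <= 79: swap -> [27, 41, 74, 86, 51, 79]
  51 <= 79: swap -> [27, 41, 74, 51, 86, 79]
Place pivot at 4: [27, 41, 74, 51, 79, 86]

Partitioned: [27, 41, 74, 51, 79, 86]


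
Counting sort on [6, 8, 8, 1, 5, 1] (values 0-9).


Input: [6, 8, 8, 1, 5, 1]
Counts: [0, 2, 0, 0, 0, 1, 1, 0, 2, 0]

Sorted: [1, 1, 5, 6, 8, 8]


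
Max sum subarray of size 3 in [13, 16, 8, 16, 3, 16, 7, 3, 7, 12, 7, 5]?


[0:3]: 37
[1:4]: 40
[2:5]: 27
[3:6]: 35
[4:7]: 26
[5:8]: 26
[6:9]: 17
[7:10]: 22
[8:11]: 26
[9:12]: 24

Max: 40 at [1:4]


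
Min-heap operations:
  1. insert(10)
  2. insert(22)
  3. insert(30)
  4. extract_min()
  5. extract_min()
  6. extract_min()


insert(10) -> [10]
insert(22) -> [10, 22]
insert(30) -> [10, 22, 30]
extract_min()->10, [22, 30]
extract_min()->22, [30]
extract_min()->30, []

Final heap: []


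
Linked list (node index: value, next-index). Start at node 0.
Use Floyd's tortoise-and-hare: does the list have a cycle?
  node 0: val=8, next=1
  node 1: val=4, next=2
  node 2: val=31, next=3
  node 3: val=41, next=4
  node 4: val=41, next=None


Floyd's tortoise (slow, +1) and hare (fast, +2):
  init: slow=0, fast=0
  step 1: slow=1, fast=2
  step 2: slow=2, fast=4
  step 3: fast -> None, no cycle

Cycle: no


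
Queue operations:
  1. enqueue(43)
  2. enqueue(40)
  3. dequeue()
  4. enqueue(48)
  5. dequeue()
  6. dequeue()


enqueue(43) -> [43]
enqueue(40) -> [43, 40]
dequeue()->43, [40]
enqueue(48) -> [40, 48]
dequeue()->40, [48]
dequeue()->48, []

Final queue: []


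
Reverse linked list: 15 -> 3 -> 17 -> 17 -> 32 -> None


Step 1: curr=15, set curr.next=prev(None) | reversed so far: 15
Step 2: curr=3, set curr.next=prev(15) | reversed so far: 3 -> 15
Step 3: curr=17, set curr.next=prev(3) | reversed so far: 17 -> 3 -> 15
Step 4: curr=17, set curr.next=prev(17) | reversed so far: 17 -> 17 -> 3 -> 15
Step 5: curr=32, set curr.next=prev(17) | reversed so far: 32 -> 17 -> 17 -> 3 -> 15

32 -> 17 -> 17 -> 3 -> 15 -> None


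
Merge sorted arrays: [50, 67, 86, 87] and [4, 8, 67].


Take 4 from B
Take 8 from B
Take 50 from A
Take 67 from A
Take 67 from B

Merged: [4, 8, 50, 67, 67, 86, 87]


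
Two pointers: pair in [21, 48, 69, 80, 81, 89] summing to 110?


lo=0(21)+hi=5(89)=110

Yes: 21+89=110


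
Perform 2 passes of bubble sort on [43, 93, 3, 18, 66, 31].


Initial: [43, 93, 3, 18, 66, 31]
Pass 1: [43, 3, 18, 66, 31, 93] (4 swaps)
Pass 2: [3, 18, 43, 31, 66, 93] (3 swaps)

After 2 passes: [3, 18, 43, 31, 66, 93]


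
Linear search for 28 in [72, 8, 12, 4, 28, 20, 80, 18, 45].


i=0: 72!=28
i=1: 8!=28
i=2: 12!=28
i=3: 4!=28
i=4: 28==28 found!

Found at 4, 5 comps


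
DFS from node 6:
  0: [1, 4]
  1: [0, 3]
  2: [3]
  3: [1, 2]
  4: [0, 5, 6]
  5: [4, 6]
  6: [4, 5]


Visit 6, push [5, 4]
Visit 4, push [5, 0]
Visit 0, push [1]
Visit 1, push [3]
Visit 3, push [2]
Visit 2, push []
Visit 5, push []

DFS order: [6, 4, 0, 1, 3, 2, 5]


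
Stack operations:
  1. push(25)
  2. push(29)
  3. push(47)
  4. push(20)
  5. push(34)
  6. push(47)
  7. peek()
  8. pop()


push(25) -> [25]
push(29) -> [25, 29]
push(47) -> [25, 29, 47]
push(20) -> [25, 29, 47, 20]
push(34) -> [25, 29, 47, 20, 34]
push(47) -> [25, 29, 47, 20, 34, 47]
peek()->47
pop()->47, [25, 29, 47, 20, 34]

Final stack: [25, 29, 47, 20, 34]


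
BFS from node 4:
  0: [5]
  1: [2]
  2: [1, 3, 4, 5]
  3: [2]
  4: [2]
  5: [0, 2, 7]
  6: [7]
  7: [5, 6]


Visit 4, enqueue [2]
Visit 2, enqueue [1, 3, 5]
Visit 1, enqueue []
Visit 3, enqueue []
Visit 5, enqueue [0, 7]
Visit 0, enqueue []
Visit 7, enqueue [6]
Visit 6, enqueue []

BFS order: [4, 2, 1, 3, 5, 0, 7, 6]


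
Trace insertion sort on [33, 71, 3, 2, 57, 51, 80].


Initial: [33, 71, 3, 2, 57, 51, 80]
Insert 71: [33, 71, 3, 2, 57, 51, 80]
Insert 3: [3, 33, 71, 2, 57, 51, 80]
Insert 2: [2, 3, 33, 71, 57, 51, 80]
Insert 57: [2, 3, 33, 57, 71, 51, 80]
Insert 51: [2, 3, 33, 51, 57, 71, 80]
Insert 80: [2, 3, 33, 51, 57, 71, 80]

Sorted: [2, 3, 33, 51, 57, 71, 80]


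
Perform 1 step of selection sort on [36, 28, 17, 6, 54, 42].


Initial: [36, 28, 17, 6, 54, 42]
Step 1: min=6 at 3
  Swap: [6, 28, 17, 36, 54, 42]

After 1 step: [6, 28, 17, 36, 54, 42]


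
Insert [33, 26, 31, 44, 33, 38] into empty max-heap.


Insert 33: [33]
Insert 26: [33, 26]
Insert 31: [33, 26, 31]
Insert 44: [44, 33, 31, 26]
Insert 33: [44, 33, 31, 26, 33]
Insert 38: [44, 33, 38, 26, 33, 31]

Final heap: [44, 33, 38, 26, 33, 31]


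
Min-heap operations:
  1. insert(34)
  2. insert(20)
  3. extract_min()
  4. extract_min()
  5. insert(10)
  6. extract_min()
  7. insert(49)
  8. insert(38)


insert(34) -> [34]
insert(20) -> [20, 34]
extract_min()->20, [34]
extract_min()->34, []
insert(10) -> [10]
extract_min()->10, []
insert(49) -> [49]
insert(38) -> [38, 49]

Final heap: [38, 49]


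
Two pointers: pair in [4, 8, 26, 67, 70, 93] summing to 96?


lo=0(4)+hi=5(93)=97
lo=0(4)+hi=4(70)=74
lo=1(8)+hi=4(70)=78
lo=2(26)+hi=4(70)=96

Yes: 26+70=96


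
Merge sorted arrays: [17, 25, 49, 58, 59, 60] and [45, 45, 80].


Take 17 from A
Take 25 from A
Take 45 from B
Take 45 from B
Take 49 from A
Take 58 from A
Take 59 from A
Take 60 from A

Merged: [17, 25, 45, 45, 49, 58, 59, 60, 80]


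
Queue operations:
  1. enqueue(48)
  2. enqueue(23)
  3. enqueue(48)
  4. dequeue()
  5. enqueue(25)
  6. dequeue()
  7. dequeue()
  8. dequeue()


enqueue(48) -> [48]
enqueue(23) -> [48, 23]
enqueue(48) -> [48, 23, 48]
dequeue()->48, [23, 48]
enqueue(25) -> [23, 48, 25]
dequeue()->23, [48, 25]
dequeue()->48, [25]
dequeue()->25, []

Final queue: []


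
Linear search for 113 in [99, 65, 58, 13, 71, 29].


i=0: 99!=113
i=1: 65!=113
i=2: 58!=113
i=3: 13!=113
i=4: 71!=113
i=5: 29!=113

Not found, 6 comps


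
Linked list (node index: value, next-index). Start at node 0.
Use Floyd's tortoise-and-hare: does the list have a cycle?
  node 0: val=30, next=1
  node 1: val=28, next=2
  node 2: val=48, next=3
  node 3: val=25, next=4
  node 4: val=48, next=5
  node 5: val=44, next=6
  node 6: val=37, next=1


Floyd's tortoise (slow, +1) and hare (fast, +2):
  init: slow=0, fast=0
  step 1: slow=1, fast=2
  step 2: slow=2, fast=4
  step 3: slow=3, fast=6
  step 4: slow=4, fast=2
  step 5: slow=5, fast=4
  step 6: slow=6, fast=6
  slow == fast at node 6: cycle detected

Cycle: yes


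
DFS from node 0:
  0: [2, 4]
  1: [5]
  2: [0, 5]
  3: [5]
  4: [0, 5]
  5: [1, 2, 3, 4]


Visit 0, push [4, 2]
Visit 2, push [5]
Visit 5, push [4, 3, 1]
Visit 1, push []
Visit 3, push []
Visit 4, push []

DFS order: [0, 2, 5, 1, 3, 4]


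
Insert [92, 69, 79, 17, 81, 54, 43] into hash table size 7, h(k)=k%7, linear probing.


Insert 92: h=1 -> slot 1
Insert 69: h=6 -> slot 6
Insert 79: h=2 -> slot 2
Insert 17: h=3 -> slot 3
Insert 81: h=4 -> slot 4
Insert 54: h=5 -> slot 5
Insert 43: h=1, 6 probes -> slot 0

Table: [43, 92, 79, 17, 81, 54, 69]


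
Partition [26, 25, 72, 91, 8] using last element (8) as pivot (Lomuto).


Pivot: 8
Place pivot at 0: [8, 25, 72, 91, 26]

Partitioned: [8, 25, 72, 91, 26]


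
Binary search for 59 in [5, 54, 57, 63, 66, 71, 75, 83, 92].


Step 1: lo=0, hi=8, mid=4, val=66
Step 2: lo=0, hi=3, mid=1, val=54
Step 3: lo=2, hi=3, mid=2, val=57
Step 4: lo=3, hi=3, mid=3, val=63

Not found


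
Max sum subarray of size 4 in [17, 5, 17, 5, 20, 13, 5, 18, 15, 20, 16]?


[0:4]: 44
[1:5]: 47
[2:6]: 55
[3:7]: 43
[4:8]: 56
[5:9]: 51
[6:10]: 58
[7:11]: 69

Max: 69 at [7:11]


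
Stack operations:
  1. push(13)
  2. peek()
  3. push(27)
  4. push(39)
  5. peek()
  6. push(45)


push(13) -> [13]
peek()->13
push(27) -> [13, 27]
push(39) -> [13, 27, 39]
peek()->39
push(45) -> [13, 27, 39, 45]

Final stack: [13, 27, 39, 45]


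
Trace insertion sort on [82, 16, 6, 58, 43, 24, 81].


Initial: [82, 16, 6, 58, 43, 24, 81]
Insert 16: [16, 82, 6, 58, 43, 24, 81]
Insert 6: [6, 16, 82, 58, 43, 24, 81]
Insert 58: [6, 16, 58, 82, 43, 24, 81]
Insert 43: [6, 16, 43, 58, 82, 24, 81]
Insert 24: [6, 16, 24, 43, 58, 82, 81]
Insert 81: [6, 16, 24, 43, 58, 81, 82]

Sorted: [6, 16, 24, 43, 58, 81, 82]


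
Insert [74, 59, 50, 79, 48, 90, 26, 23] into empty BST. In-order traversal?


Insert 74: root
Insert 59: L from 74
Insert 50: L from 74 -> L from 59
Insert 79: R from 74
Insert 48: L from 74 -> L from 59 -> L from 50
Insert 90: R from 74 -> R from 79
Insert 26: L from 74 -> L from 59 -> L from 50 -> L from 48
Insert 23: L from 74 -> L from 59 -> L from 50 -> L from 48 -> L from 26

In-order: [23, 26, 48, 50, 59, 74, 79, 90]


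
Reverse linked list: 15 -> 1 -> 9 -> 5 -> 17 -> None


Step 1: curr=15, set curr.next=prev(None) | reversed so far: 15
Step 2: curr=1, set curr.next=prev(15) | reversed so far: 1 -> 15
Step 3: curr=9, set curr.next=prev(1) | reversed so far: 9 -> 1 -> 15
Step 4: curr=5, set curr.next=prev(9) | reversed so far: 5 -> 9 -> 1 -> 15
Step 5: curr=17, set curr.next=prev(5) | reversed so far: 17 -> 5 -> 9 -> 1 -> 15

17 -> 5 -> 9 -> 1 -> 15 -> None


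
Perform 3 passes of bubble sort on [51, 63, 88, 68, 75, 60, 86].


Initial: [51, 63, 88, 68, 75, 60, 86]
Pass 1: [51, 63, 68, 75, 60, 86, 88] (4 swaps)
Pass 2: [51, 63, 68, 60, 75, 86, 88] (1 swaps)
Pass 3: [51, 63, 60, 68, 75, 86, 88] (1 swaps)

After 3 passes: [51, 63, 60, 68, 75, 86, 88]


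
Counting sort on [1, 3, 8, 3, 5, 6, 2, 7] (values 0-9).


Input: [1, 3, 8, 3, 5, 6, 2, 7]
Counts: [0, 1, 1, 2, 0, 1, 1, 1, 1, 0]

Sorted: [1, 2, 3, 3, 5, 6, 7, 8]


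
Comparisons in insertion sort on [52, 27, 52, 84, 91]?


Algorithm: insertion sort
Input: [52, 27, 52, 84, 91]
Sorted: [27, 52, 52, 84, 91]

4


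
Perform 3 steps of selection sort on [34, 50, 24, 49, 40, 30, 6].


Initial: [34, 50, 24, 49, 40, 30, 6]
Step 1: min=6 at 6
  Swap: [6, 50, 24, 49, 40, 30, 34]
Step 2: min=24 at 2
  Swap: [6, 24, 50, 49, 40, 30, 34]
Step 3: min=30 at 5
  Swap: [6, 24, 30, 49, 40, 50, 34]

After 3 steps: [6, 24, 30, 49, 40, 50, 34]


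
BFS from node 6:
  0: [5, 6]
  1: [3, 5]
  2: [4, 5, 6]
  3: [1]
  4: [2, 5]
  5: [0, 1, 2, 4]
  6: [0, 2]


Visit 6, enqueue [0, 2]
Visit 0, enqueue [5]
Visit 2, enqueue [4]
Visit 5, enqueue [1]
Visit 4, enqueue []
Visit 1, enqueue [3]
Visit 3, enqueue []

BFS order: [6, 0, 2, 5, 4, 1, 3]


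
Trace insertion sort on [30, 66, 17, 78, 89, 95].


Initial: [30, 66, 17, 78, 89, 95]
Insert 66: [30, 66, 17, 78, 89, 95]
Insert 17: [17, 30, 66, 78, 89, 95]
Insert 78: [17, 30, 66, 78, 89, 95]
Insert 89: [17, 30, 66, 78, 89, 95]
Insert 95: [17, 30, 66, 78, 89, 95]

Sorted: [17, 30, 66, 78, 89, 95]


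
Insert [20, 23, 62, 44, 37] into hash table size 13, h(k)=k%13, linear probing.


Insert 20: h=7 -> slot 7
Insert 23: h=10 -> slot 10
Insert 62: h=10, 1 probes -> slot 11
Insert 44: h=5 -> slot 5
Insert 37: h=11, 1 probes -> slot 12

Table: [None, None, None, None, None, 44, None, 20, None, None, 23, 62, 37]


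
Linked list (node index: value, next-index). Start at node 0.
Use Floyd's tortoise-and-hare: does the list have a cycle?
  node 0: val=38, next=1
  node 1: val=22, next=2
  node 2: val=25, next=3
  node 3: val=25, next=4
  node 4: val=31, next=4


Floyd's tortoise (slow, +1) and hare (fast, +2):
  init: slow=0, fast=0
  step 1: slow=1, fast=2
  step 2: slow=2, fast=4
  step 3: slow=3, fast=4
  step 4: slow=4, fast=4
  slow == fast at node 4: cycle detected

Cycle: yes


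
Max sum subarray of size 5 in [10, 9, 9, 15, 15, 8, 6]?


[0:5]: 58
[1:6]: 56
[2:7]: 53

Max: 58 at [0:5]


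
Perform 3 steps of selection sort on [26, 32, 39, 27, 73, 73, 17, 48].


Initial: [26, 32, 39, 27, 73, 73, 17, 48]
Step 1: min=17 at 6
  Swap: [17, 32, 39, 27, 73, 73, 26, 48]
Step 2: min=26 at 6
  Swap: [17, 26, 39, 27, 73, 73, 32, 48]
Step 3: min=27 at 3
  Swap: [17, 26, 27, 39, 73, 73, 32, 48]

After 3 steps: [17, 26, 27, 39, 73, 73, 32, 48]


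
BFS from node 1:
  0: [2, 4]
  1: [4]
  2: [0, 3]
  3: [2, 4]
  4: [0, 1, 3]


Visit 1, enqueue [4]
Visit 4, enqueue [0, 3]
Visit 0, enqueue [2]
Visit 3, enqueue []
Visit 2, enqueue []

BFS order: [1, 4, 0, 3, 2]


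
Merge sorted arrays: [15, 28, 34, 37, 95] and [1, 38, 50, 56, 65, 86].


Take 1 from B
Take 15 from A
Take 28 from A
Take 34 from A
Take 37 from A
Take 38 from B
Take 50 from B
Take 56 from B
Take 65 from B
Take 86 from B

Merged: [1, 15, 28, 34, 37, 38, 50, 56, 65, 86, 95]


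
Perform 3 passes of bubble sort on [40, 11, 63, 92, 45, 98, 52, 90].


Initial: [40, 11, 63, 92, 45, 98, 52, 90]
Pass 1: [11, 40, 63, 45, 92, 52, 90, 98] (4 swaps)
Pass 2: [11, 40, 45, 63, 52, 90, 92, 98] (3 swaps)
Pass 3: [11, 40, 45, 52, 63, 90, 92, 98] (1 swaps)

After 3 passes: [11, 40, 45, 52, 63, 90, 92, 98]


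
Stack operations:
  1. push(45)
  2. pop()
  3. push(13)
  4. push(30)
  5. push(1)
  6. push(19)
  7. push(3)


push(45) -> [45]
pop()->45, []
push(13) -> [13]
push(30) -> [13, 30]
push(1) -> [13, 30, 1]
push(19) -> [13, 30, 1, 19]
push(3) -> [13, 30, 1, 19, 3]

Final stack: [13, 30, 1, 19, 3]


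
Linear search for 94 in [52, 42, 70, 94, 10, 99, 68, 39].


i=0: 52!=94
i=1: 42!=94
i=2: 70!=94
i=3: 94==94 found!

Found at 3, 4 comps


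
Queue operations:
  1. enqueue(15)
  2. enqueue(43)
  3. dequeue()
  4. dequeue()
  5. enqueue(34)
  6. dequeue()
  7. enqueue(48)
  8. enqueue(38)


enqueue(15) -> [15]
enqueue(43) -> [15, 43]
dequeue()->15, [43]
dequeue()->43, []
enqueue(34) -> [34]
dequeue()->34, []
enqueue(48) -> [48]
enqueue(38) -> [48, 38]

Final queue: [48, 38]


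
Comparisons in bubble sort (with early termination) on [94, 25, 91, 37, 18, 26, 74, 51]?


Algorithm: bubble sort (with early termination)
Input: [94, 25, 91, 37, 18, 26, 74, 51]
Sorted: [18, 25, 26, 37, 51, 74, 91, 94]

25


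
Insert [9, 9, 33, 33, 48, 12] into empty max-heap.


Insert 9: [9]
Insert 9: [9, 9]
Insert 33: [33, 9, 9]
Insert 33: [33, 33, 9, 9]
Insert 48: [48, 33, 9, 9, 33]
Insert 12: [48, 33, 12, 9, 33, 9]

Final heap: [48, 33, 12, 9, 33, 9]


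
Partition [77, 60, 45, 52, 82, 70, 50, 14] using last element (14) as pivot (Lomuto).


Pivot: 14
Place pivot at 0: [14, 60, 45, 52, 82, 70, 50, 77]

Partitioned: [14, 60, 45, 52, 82, 70, 50, 77]


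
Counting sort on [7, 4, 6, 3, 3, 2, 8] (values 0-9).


Input: [7, 4, 6, 3, 3, 2, 8]
Counts: [0, 0, 1, 2, 1, 0, 1, 1, 1, 0]

Sorted: [2, 3, 3, 4, 6, 7, 8]


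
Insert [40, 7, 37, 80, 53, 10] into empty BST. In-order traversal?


Insert 40: root
Insert 7: L from 40
Insert 37: L from 40 -> R from 7
Insert 80: R from 40
Insert 53: R from 40 -> L from 80
Insert 10: L from 40 -> R from 7 -> L from 37

In-order: [7, 10, 37, 40, 53, 80]


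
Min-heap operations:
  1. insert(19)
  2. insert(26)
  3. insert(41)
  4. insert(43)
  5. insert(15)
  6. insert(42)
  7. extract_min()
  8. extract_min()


insert(19) -> [19]
insert(26) -> [19, 26]
insert(41) -> [19, 26, 41]
insert(43) -> [19, 26, 41, 43]
insert(15) -> [15, 19, 41, 43, 26]
insert(42) -> [15, 19, 41, 43, 26, 42]
extract_min()->15, [19, 26, 41, 43, 42]
extract_min()->19, [26, 42, 41, 43]

Final heap: [26, 42, 41, 43]


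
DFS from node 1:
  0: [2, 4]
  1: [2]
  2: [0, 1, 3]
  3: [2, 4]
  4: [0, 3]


Visit 1, push [2]
Visit 2, push [3, 0]
Visit 0, push [4]
Visit 4, push [3]
Visit 3, push []

DFS order: [1, 2, 0, 4, 3]


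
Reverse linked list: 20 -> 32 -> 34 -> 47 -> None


Step 1: curr=20, set curr.next=prev(None) | reversed so far: 20
Step 2: curr=32, set curr.next=prev(20) | reversed so far: 32 -> 20
Step 3: curr=34, set curr.next=prev(32) | reversed so far: 34 -> 32 -> 20
Step 4: curr=47, set curr.next=prev(34) | reversed so far: 47 -> 34 -> 32 -> 20

47 -> 34 -> 32 -> 20 -> None


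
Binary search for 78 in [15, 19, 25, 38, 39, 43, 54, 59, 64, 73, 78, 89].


Step 1: lo=0, hi=11, mid=5, val=43
Step 2: lo=6, hi=11, mid=8, val=64
Step 3: lo=9, hi=11, mid=10, val=78

Found at index 10


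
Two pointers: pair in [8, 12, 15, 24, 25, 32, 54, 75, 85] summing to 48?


lo=0(8)+hi=8(85)=93
lo=0(8)+hi=7(75)=83
lo=0(8)+hi=6(54)=62
lo=0(8)+hi=5(32)=40
lo=1(12)+hi=5(32)=44
lo=2(15)+hi=5(32)=47
lo=3(24)+hi=5(32)=56
lo=3(24)+hi=4(25)=49

No pair found


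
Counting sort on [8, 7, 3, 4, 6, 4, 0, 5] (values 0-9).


Input: [8, 7, 3, 4, 6, 4, 0, 5]
Counts: [1, 0, 0, 1, 2, 1, 1, 1, 1, 0]

Sorted: [0, 3, 4, 4, 5, 6, 7, 8]


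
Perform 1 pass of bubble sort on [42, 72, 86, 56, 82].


Initial: [42, 72, 86, 56, 82]
Pass 1: [42, 72, 56, 82, 86] (2 swaps)

After 1 pass: [42, 72, 56, 82, 86]


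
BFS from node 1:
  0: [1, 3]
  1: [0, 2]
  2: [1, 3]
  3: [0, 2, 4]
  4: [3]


Visit 1, enqueue [0, 2]
Visit 0, enqueue [3]
Visit 2, enqueue []
Visit 3, enqueue [4]
Visit 4, enqueue []

BFS order: [1, 0, 2, 3, 4]


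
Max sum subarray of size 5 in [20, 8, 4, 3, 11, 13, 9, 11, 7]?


[0:5]: 46
[1:6]: 39
[2:7]: 40
[3:8]: 47
[4:9]: 51

Max: 51 at [4:9]


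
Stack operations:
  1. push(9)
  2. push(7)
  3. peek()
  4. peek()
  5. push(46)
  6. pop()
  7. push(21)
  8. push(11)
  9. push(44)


push(9) -> [9]
push(7) -> [9, 7]
peek()->7
peek()->7
push(46) -> [9, 7, 46]
pop()->46, [9, 7]
push(21) -> [9, 7, 21]
push(11) -> [9, 7, 21, 11]
push(44) -> [9, 7, 21, 11, 44]

Final stack: [9, 7, 21, 11, 44]


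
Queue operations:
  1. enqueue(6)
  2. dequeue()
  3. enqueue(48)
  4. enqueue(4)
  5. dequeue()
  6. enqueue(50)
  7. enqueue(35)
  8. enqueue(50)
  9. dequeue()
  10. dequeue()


enqueue(6) -> [6]
dequeue()->6, []
enqueue(48) -> [48]
enqueue(4) -> [48, 4]
dequeue()->48, [4]
enqueue(50) -> [4, 50]
enqueue(35) -> [4, 50, 35]
enqueue(50) -> [4, 50, 35, 50]
dequeue()->4, [50, 35, 50]
dequeue()->50, [35, 50]

Final queue: [35, 50]


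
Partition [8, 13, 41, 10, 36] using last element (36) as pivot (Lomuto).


Pivot: 36
  8 <= 36: advance i (no swap)
  13 <= 36: advance i (no swap)
  10 <= 36: swap -> [8, 13, 10, 41, 36]
Place pivot at 3: [8, 13, 10, 36, 41]

Partitioned: [8, 13, 10, 36, 41]


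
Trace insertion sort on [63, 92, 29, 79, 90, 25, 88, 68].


Initial: [63, 92, 29, 79, 90, 25, 88, 68]
Insert 92: [63, 92, 29, 79, 90, 25, 88, 68]
Insert 29: [29, 63, 92, 79, 90, 25, 88, 68]
Insert 79: [29, 63, 79, 92, 90, 25, 88, 68]
Insert 90: [29, 63, 79, 90, 92, 25, 88, 68]
Insert 25: [25, 29, 63, 79, 90, 92, 88, 68]
Insert 88: [25, 29, 63, 79, 88, 90, 92, 68]
Insert 68: [25, 29, 63, 68, 79, 88, 90, 92]

Sorted: [25, 29, 63, 68, 79, 88, 90, 92]


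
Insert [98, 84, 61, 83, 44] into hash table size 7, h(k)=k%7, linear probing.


Insert 98: h=0 -> slot 0
Insert 84: h=0, 1 probes -> slot 1
Insert 61: h=5 -> slot 5
Insert 83: h=6 -> slot 6
Insert 44: h=2 -> slot 2

Table: [98, 84, 44, None, None, 61, 83]


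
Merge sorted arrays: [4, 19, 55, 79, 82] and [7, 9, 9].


Take 4 from A
Take 7 from B
Take 9 from B
Take 9 from B

Merged: [4, 7, 9, 9, 19, 55, 79, 82]


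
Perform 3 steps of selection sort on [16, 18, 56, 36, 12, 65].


Initial: [16, 18, 56, 36, 12, 65]
Step 1: min=12 at 4
  Swap: [12, 18, 56, 36, 16, 65]
Step 2: min=16 at 4
  Swap: [12, 16, 56, 36, 18, 65]
Step 3: min=18 at 4
  Swap: [12, 16, 18, 36, 56, 65]

After 3 steps: [12, 16, 18, 36, 56, 65]


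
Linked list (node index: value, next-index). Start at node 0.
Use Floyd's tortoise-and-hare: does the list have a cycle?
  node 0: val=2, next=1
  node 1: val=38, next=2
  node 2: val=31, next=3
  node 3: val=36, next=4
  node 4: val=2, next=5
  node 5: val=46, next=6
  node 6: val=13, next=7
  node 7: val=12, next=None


Floyd's tortoise (slow, +1) and hare (fast, +2):
  init: slow=0, fast=0
  step 1: slow=1, fast=2
  step 2: slow=2, fast=4
  step 3: slow=3, fast=6
  step 4: fast 6->7->None, no cycle

Cycle: no


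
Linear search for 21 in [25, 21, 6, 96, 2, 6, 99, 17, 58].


i=0: 25!=21
i=1: 21==21 found!

Found at 1, 2 comps


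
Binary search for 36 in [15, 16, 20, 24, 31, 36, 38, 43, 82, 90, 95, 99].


Step 1: lo=0, hi=11, mid=5, val=36

Found at index 5


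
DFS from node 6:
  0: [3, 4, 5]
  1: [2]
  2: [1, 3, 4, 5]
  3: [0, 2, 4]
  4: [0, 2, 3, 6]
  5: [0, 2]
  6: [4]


Visit 6, push [4]
Visit 4, push [3, 2, 0]
Visit 0, push [5, 3]
Visit 3, push [2]
Visit 2, push [5, 1]
Visit 1, push []
Visit 5, push []

DFS order: [6, 4, 0, 3, 2, 1, 5]


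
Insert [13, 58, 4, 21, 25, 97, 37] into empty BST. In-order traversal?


Insert 13: root
Insert 58: R from 13
Insert 4: L from 13
Insert 21: R from 13 -> L from 58
Insert 25: R from 13 -> L from 58 -> R from 21
Insert 97: R from 13 -> R from 58
Insert 37: R from 13 -> L from 58 -> R from 21 -> R from 25

In-order: [4, 13, 21, 25, 37, 58, 97]


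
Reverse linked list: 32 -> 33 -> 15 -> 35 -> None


Step 1: curr=32, set curr.next=prev(None) | reversed so far: 32
Step 2: curr=33, set curr.next=prev(32) | reversed so far: 33 -> 32
Step 3: curr=15, set curr.next=prev(33) | reversed so far: 15 -> 33 -> 32
Step 4: curr=35, set curr.next=prev(15) | reversed so far: 35 -> 15 -> 33 -> 32

35 -> 15 -> 33 -> 32 -> None


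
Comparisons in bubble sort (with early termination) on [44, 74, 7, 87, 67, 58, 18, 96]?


Algorithm: bubble sort (with early termination)
Input: [44, 74, 7, 87, 67, 58, 18, 96]
Sorted: [7, 18, 44, 58, 67, 74, 87, 96]

27


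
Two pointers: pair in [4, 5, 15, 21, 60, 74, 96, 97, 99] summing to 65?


lo=0(4)+hi=8(99)=103
lo=0(4)+hi=7(97)=101
lo=0(4)+hi=6(96)=100
lo=0(4)+hi=5(74)=78
lo=0(4)+hi=4(60)=64
lo=1(5)+hi=4(60)=65

Yes: 5+60=65


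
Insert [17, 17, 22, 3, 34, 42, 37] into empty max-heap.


Insert 17: [17]
Insert 17: [17, 17]
Insert 22: [22, 17, 17]
Insert 3: [22, 17, 17, 3]
Insert 34: [34, 22, 17, 3, 17]
Insert 42: [42, 22, 34, 3, 17, 17]
Insert 37: [42, 22, 37, 3, 17, 17, 34]

Final heap: [42, 22, 37, 3, 17, 17, 34]


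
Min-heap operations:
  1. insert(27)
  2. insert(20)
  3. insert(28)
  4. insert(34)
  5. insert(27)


insert(27) -> [27]
insert(20) -> [20, 27]
insert(28) -> [20, 27, 28]
insert(34) -> [20, 27, 28, 34]
insert(27) -> [20, 27, 28, 34, 27]

Final heap: [20, 27, 28, 34, 27]


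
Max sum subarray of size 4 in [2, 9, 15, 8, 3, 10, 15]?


[0:4]: 34
[1:5]: 35
[2:6]: 36
[3:7]: 36

Max: 36 at [2:6]


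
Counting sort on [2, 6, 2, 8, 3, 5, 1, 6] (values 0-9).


Input: [2, 6, 2, 8, 3, 5, 1, 6]
Counts: [0, 1, 2, 1, 0, 1, 2, 0, 1, 0]

Sorted: [1, 2, 2, 3, 5, 6, 6, 8]


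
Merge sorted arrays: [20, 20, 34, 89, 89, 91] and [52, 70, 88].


Take 20 from A
Take 20 from A
Take 34 from A
Take 52 from B
Take 70 from B
Take 88 from B

Merged: [20, 20, 34, 52, 70, 88, 89, 89, 91]


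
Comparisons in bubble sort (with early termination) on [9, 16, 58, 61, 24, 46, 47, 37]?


Algorithm: bubble sort (with early termination)
Input: [9, 16, 58, 61, 24, 46, 47, 37]
Sorted: [9, 16, 24, 37, 46, 47, 58, 61]

25


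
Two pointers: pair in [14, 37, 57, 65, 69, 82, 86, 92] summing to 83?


lo=0(14)+hi=7(92)=106
lo=0(14)+hi=6(86)=100
lo=0(14)+hi=5(82)=96
lo=0(14)+hi=4(69)=83

Yes: 14+69=83


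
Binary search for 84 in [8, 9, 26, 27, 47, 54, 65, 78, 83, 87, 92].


Step 1: lo=0, hi=10, mid=5, val=54
Step 2: lo=6, hi=10, mid=8, val=83
Step 3: lo=9, hi=10, mid=9, val=87

Not found


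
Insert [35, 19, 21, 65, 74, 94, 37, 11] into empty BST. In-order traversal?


Insert 35: root
Insert 19: L from 35
Insert 21: L from 35 -> R from 19
Insert 65: R from 35
Insert 74: R from 35 -> R from 65
Insert 94: R from 35 -> R from 65 -> R from 74
Insert 37: R from 35 -> L from 65
Insert 11: L from 35 -> L from 19

In-order: [11, 19, 21, 35, 37, 65, 74, 94]


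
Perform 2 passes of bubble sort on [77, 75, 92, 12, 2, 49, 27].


Initial: [77, 75, 92, 12, 2, 49, 27]
Pass 1: [75, 77, 12, 2, 49, 27, 92] (5 swaps)
Pass 2: [75, 12, 2, 49, 27, 77, 92] (4 swaps)

After 2 passes: [75, 12, 2, 49, 27, 77, 92]


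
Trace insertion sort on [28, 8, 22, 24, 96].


Initial: [28, 8, 22, 24, 96]
Insert 8: [8, 28, 22, 24, 96]
Insert 22: [8, 22, 28, 24, 96]
Insert 24: [8, 22, 24, 28, 96]
Insert 96: [8, 22, 24, 28, 96]

Sorted: [8, 22, 24, 28, 96]


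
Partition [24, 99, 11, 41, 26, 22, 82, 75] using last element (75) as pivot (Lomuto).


Pivot: 75
  24 <= 75: advance i (no swap)
  11 <= 75: swap -> [24, 11, 99, 41, 26, 22, 82, 75]
  41 <= 75: swap -> [24, 11, 41, 99, 26, 22, 82, 75]
  26 <= 75: swap -> [24, 11, 41, 26, 99, 22, 82, 75]
  22 <= 75: swap -> [24, 11, 41, 26, 22, 99, 82, 75]
Place pivot at 5: [24, 11, 41, 26, 22, 75, 82, 99]

Partitioned: [24, 11, 41, 26, 22, 75, 82, 99]


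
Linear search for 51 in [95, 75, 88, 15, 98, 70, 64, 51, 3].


i=0: 95!=51
i=1: 75!=51
i=2: 88!=51
i=3: 15!=51
i=4: 98!=51
i=5: 70!=51
i=6: 64!=51
i=7: 51==51 found!

Found at 7, 8 comps


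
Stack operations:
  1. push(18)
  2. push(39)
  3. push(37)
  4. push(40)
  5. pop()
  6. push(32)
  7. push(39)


push(18) -> [18]
push(39) -> [18, 39]
push(37) -> [18, 39, 37]
push(40) -> [18, 39, 37, 40]
pop()->40, [18, 39, 37]
push(32) -> [18, 39, 37, 32]
push(39) -> [18, 39, 37, 32, 39]

Final stack: [18, 39, 37, 32, 39]


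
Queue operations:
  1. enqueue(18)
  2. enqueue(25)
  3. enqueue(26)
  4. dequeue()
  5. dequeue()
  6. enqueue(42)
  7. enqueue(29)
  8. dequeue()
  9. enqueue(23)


enqueue(18) -> [18]
enqueue(25) -> [18, 25]
enqueue(26) -> [18, 25, 26]
dequeue()->18, [25, 26]
dequeue()->25, [26]
enqueue(42) -> [26, 42]
enqueue(29) -> [26, 42, 29]
dequeue()->26, [42, 29]
enqueue(23) -> [42, 29, 23]

Final queue: [42, 29, 23]


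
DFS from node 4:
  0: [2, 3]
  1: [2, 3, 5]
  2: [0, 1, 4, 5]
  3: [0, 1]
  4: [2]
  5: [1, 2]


Visit 4, push [2]
Visit 2, push [5, 1, 0]
Visit 0, push [3]
Visit 3, push [1]
Visit 1, push [5]
Visit 5, push []

DFS order: [4, 2, 0, 3, 1, 5]


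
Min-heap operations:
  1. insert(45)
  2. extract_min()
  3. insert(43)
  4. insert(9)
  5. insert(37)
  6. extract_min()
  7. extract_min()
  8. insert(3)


insert(45) -> [45]
extract_min()->45, []
insert(43) -> [43]
insert(9) -> [9, 43]
insert(37) -> [9, 43, 37]
extract_min()->9, [37, 43]
extract_min()->37, [43]
insert(3) -> [3, 43]

Final heap: [3, 43]


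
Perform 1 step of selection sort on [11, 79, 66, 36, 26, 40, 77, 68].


Initial: [11, 79, 66, 36, 26, 40, 77, 68]
Step 1: min=11 at 0
  Swap: [11, 79, 66, 36, 26, 40, 77, 68]

After 1 step: [11, 79, 66, 36, 26, 40, 77, 68]


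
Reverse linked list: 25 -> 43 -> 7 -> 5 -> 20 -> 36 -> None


Step 1: curr=25, set curr.next=prev(None) | reversed so far: 25
Step 2: curr=43, set curr.next=prev(25) | reversed so far: 43 -> 25
Step 3: curr=7, set curr.next=prev(43) | reversed so far: 7 -> 43 -> 25
Step 4: curr=5, set curr.next=prev(7) | reversed so far: 5 -> 7 -> 43 -> 25
Step 5: curr=20, set curr.next=prev(5) | reversed so far: 20 -> 5 -> 7 -> 43 -> 25
Step 6: curr=36, set curr.next=prev(20) | reversed so far: 36 -> 20 -> 5 -> 7 -> 43 -> 25

36 -> 20 -> 5 -> 7 -> 43 -> 25 -> None


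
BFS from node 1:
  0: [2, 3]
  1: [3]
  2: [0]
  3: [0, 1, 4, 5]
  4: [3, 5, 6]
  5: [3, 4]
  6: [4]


Visit 1, enqueue [3]
Visit 3, enqueue [0, 4, 5]
Visit 0, enqueue [2]
Visit 4, enqueue [6]
Visit 5, enqueue []
Visit 2, enqueue []
Visit 6, enqueue []

BFS order: [1, 3, 0, 4, 5, 2, 6]


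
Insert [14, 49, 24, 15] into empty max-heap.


Insert 14: [14]
Insert 49: [49, 14]
Insert 24: [49, 14, 24]
Insert 15: [49, 15, 24, 14]

Final heap: [49, 15, 24, 14]


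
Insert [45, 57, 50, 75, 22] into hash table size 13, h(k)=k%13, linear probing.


Insert 45: h=6 -> slot 6
Insert 57: h=5 -> slot 5
Insert 50: h=11 -> slot 11
Insert 75: h=10 -> slot 10
Insert 22: h=9 -> slot 9

Table: [None, None, None, None, None, 57, 45, None, None, 22, 75, 50, None]


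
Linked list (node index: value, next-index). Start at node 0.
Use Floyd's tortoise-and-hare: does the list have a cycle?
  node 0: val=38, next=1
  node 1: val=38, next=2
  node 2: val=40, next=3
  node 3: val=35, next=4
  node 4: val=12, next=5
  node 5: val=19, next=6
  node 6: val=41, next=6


Floyd's tortoise (slow, +1) and hare (fast, +2):
  init: slow=0, fast=0
  step 1: slow=1, fast=2
  step 2: slow=2, fast=4
  step 3: slow=3, fast=6
  step 4: slow=4, fast=6
  step 5: slow=5, fast=6
  step 6: slow=6, fast=6
  slow == fast at node 6: cycle detected

Cycle: yes


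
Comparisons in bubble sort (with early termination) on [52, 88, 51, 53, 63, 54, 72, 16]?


Algorithm: bubble sort (with early termination)
Input: [52, 88, 51, 53, 63, 54, 72, 16]
Sorted: [16, 51, 52, 53, 54, 63, 72, 88]

28


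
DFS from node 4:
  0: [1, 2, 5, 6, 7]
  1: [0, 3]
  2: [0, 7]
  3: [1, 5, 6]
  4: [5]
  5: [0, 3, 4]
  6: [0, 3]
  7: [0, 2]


Visit 4, push [5]
Visit 5, push [3, 0]
Visit 0, push [7, 6, 2, 1]
Visit 1, push [3]
Visit 3, push [6]
Visit 6, push []
Visit 2, push [7]
Visit 7, push []

DFS order: [4, 5, 0, 1, 3, 6, 2, 7]


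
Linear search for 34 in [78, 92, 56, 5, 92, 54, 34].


i=0: 78!=34
i=1: 92!=34
i=2: 56!=34
i=3: 5!=34
i=4: 92!=34
i=5: 54!=34
i=6: 34==34 found!

Found at 6, 7 comps


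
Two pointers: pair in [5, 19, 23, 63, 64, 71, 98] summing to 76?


lo=0(5)+hi=6(98)=103
lo=0(5)+hi=5(71)=76

Yes: 5+71=76


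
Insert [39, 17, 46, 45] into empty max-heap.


Insert 39: [39]
Insert 17: [39, 17]
Insert 46: [46, 17, 39]
Insert 45: [46, 45, 39, 17]

Final heap: [46, 45, 39, 17]


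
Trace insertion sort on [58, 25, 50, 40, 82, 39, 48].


Initial: [58, 25, 50, 40, 82, 39, 48]
Insert 25: [25, 58, 50, 40, 82, 39, 48]
Insert 50: [25, 50, 58, 40, 82, 39, 48]
Insert 40: [25, 40, 50, 58, 82, 39, 48]
Insert 82: [25, 40, 50, 58, 82, 39, 48]
Insert 39: [25, 39, 40, 50, 58, 82, 48]
Insert 48: [25, 39, 40, 48, 50, 58, 82]

Sorted: [25, 39, 40, 48, 50, 58, 82]


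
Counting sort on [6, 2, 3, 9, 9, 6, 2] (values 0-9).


Input: [6, 2, 3, 9, 9, 6, 2]
Counts: [0, 0, 2, 1, 0, 0, 2, 0, 0, 2]

Sorted: [2, 2, 3, 6, 6, 9, 9]


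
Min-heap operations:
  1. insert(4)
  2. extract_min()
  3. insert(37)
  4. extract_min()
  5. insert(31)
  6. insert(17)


insert(4) -> [4]
extract_min()->4, []
insert(37) -> [37]
extract_min()->37, []
insert(31) -> [31]
insert(17) -> [17, 31]

Final heap: [17, 31]


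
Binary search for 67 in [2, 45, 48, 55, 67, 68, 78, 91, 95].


Step 1: lo=0, hi=8, mid=4, val=67

Found at index 4


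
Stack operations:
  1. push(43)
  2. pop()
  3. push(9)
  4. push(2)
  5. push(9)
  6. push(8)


push(43) -> [43]
pop()->43, []
push(9) -> [9]
push(2) -> [9, 2]
push(9) -> [9, 2, 9]
push(8) -> [9, 2, 9, 8]

Final stack: [9, 2, 9, 8]


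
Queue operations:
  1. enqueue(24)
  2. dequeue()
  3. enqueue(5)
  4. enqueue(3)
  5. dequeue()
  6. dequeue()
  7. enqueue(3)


enqueue(24) -> [24]
dequeue()->24, []
enqueue(5) -> [5]
enqueue(3) -> [5, 3]
dequeue()->5, [3]
dequeue()->3, []
enqueue(3) -> [3]

Final queue: [3]


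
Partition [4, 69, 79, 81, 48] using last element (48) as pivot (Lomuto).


Pivot: 48
  4 <= 48: advance i (no swap)
Place pivot at 1: [4, 48, 79, 81, 69]

Partitioned: [4, 48, 79, 81, 69]


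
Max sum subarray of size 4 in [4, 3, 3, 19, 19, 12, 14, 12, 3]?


[0:4]: 29
[1:5]: 44
[2:6]: 53
[3:7]: 64
[4:8]: 57
[5:9]: 41

Max: 64 at [3:7]


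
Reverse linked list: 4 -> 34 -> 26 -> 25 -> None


Step 1: curr=4, set curr.next=prev(None) | reversed so far: 4
Step 2: curr=34, set curr.next=prev(4) | reversed so far: 34 -> 4
Step 3: curr=26, set curr.next=prev(34) | reversed so far: 26 -> 34 -> 4
Step 4: curr=25, set curr.next=prev(26) | reversed so far: 25 -> 26 -> 34 -> 4

25 -> 26 -> 34 -> 4 -> None


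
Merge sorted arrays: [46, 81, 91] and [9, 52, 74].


Take 9 from B
Take 46 from A
Take 52 from B
Take 74 from B

Merged: [9, 46, 52, 74, 81, 91]


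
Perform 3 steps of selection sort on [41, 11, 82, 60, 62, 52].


Initial: [41, 11, 82, 60, 62, 52]
Step 1: min=11 at 1
  Swap: [11, 41, 82, 60, 62, 52]
Step 2: min=41 at 1
  Swap: [11, 41, 82, 60, 62, 52]
Step 3: min=52 at 5
  Swap: [11, 41, 52, 60, 62, 82]

After 3 steps: [11, 41, 52, 60, 62, 82]


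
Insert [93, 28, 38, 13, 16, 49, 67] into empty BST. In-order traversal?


Insert 93: root
Insert 28: L from 93
Insert 38: L from 93 -> R from 28
Insert 13: L from 93 -> L from 28
Insert 16: L from 93 -> L from 28 -> R from 13
Insert 49: L from 93 -> R from 28 -> R from 38
Insert 67: L from 93 -> R from 28 -> R from 38 -> R from 49

In-order: [13, 16, 28, 38, 49, 67, 93]


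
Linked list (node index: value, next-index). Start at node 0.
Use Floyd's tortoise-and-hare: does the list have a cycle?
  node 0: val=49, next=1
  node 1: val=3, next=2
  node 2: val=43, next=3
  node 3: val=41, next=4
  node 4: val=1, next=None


Floyd's tortoise (slow, +1) and hare (fast, +2):
  init: slow=0, fast=0
  step 1: slow=1, fast=2
  step 2: slow=2, fast=4
  step 3: fast -> None, no cycle

Cycle: no


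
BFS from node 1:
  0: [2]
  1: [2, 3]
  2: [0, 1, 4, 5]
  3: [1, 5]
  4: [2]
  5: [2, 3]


Visit 1, enqueue [2, 3]
Visit 2, enqueue [0, 4, 5]
Visit 3, enqueue []
Visit 0, enqueue []
Visit 4, enqueue []
Visit 5, enqueue []

BFS order: [1, 2, 3, 0, 4, 5]


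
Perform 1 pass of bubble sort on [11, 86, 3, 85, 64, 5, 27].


Initial: [11, 86, 3, 85, 64, 5, 27]
Pass 1: [11, 3, 85, 64, 5, 27, 86] (5 swaps)

After 1 pass: [11, 3, 85, 64, 5, 27, 86]


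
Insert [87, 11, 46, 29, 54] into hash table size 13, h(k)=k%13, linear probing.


Insert 87: h=9 -> slot 9
Insert 11: h=11 -> slot 11
Insert 46: h=7 -> slot 7
Insert 29: h=3 -> slot 3
Insert 54: h=2 -> slot 2

Table: [None, None, 54, 29, None, None, None, 46, None, 87, None, 11, None]


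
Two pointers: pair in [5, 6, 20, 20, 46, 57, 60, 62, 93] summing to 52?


lo=0(5)+hi=8(93)=98
lo=0(5)+hi=7(62)=67
lo=0(5)+hi=6(60)=65
lo=0(5)+hi=5(57)=62
lo=0(5)+hi=4(46)=51
lo=1(6)+hi=4(46)=52

Yes: 6+46=52


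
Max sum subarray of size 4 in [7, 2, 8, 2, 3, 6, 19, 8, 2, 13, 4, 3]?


[0:4]: 19
[1:5]: 15
[2:6]: 19
[3:7]: 30
[4:8]: 36
[5:9]: 35
[6:10]: 42
[7:11]: 27
[8:12]: 22

Max: 42 at [6:10]


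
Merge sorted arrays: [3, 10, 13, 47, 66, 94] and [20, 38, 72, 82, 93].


Take 3 from A
Take 10 from A
Take 13 from A
Take 20 from B
Take 38 from B
Take 47 from A
Take 66 from A
Take 72 from B
Take 82 from B
Take 93 from B

Merged: [3, 10, 13, 20, 38, 47, 66, 72, 82, 93, 94]


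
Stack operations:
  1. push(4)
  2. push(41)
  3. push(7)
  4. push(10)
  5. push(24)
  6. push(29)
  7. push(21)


push(4) -> [4]
push(41) -> [4, 41]
push(7) -> [4, 41, 7]
push(10) -> [4, 41, 7, 10]
push(24) -> [4, 41, 7, 10, 24]
push(29) -> [4, 41, 7, 10, 24, 29]
push(21) -> [4, 41, 7, 10, 24, 29, 21]

Final stack: [4, 41, 7, 10, 24, 29, 21]


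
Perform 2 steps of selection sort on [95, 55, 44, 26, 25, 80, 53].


Initial: [95, 55, 44, 26, 25, 80, 53]
Step 1: min=25 at 4
  Swap: [25, 55, 44, 26, 95, 80, 53]
Step 2: min=26 at 3
  Swap: [25, 26, 44, 55, 95, 80, 53]

After 2 steps: [25, 26, 44, 55, 95, 80, 53]


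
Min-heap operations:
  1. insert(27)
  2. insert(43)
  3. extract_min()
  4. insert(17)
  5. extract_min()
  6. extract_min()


insert(27) -> [27]
insert(43) -> [27, 43]
extract_min()->27, [43]
insert(17) -> [17, 43]
extract_min()->17, [43]
extract_min()->43, []

Final heap: []


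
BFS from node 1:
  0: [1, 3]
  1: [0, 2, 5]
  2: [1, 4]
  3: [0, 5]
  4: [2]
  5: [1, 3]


Visit 1, enqueue [0, 2, 5]
Visit 0, enqueue [3]
Visit 2, enqueue [4]
Visit 5, enqueue []
Visit 3, enqueue []
Visit 4, enqueue []

BFS order: [1, 0, 2, 5, 3, 4]


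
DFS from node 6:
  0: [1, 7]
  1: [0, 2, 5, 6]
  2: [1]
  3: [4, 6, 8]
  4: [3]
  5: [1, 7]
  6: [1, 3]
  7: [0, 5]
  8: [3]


Visit 6, push [3, 1]
Visit 1, push [5, 2, 0]
Visit 0, push [7]
Visit 7, push [5]
Visit 5, push []
Visit 2, push []
Visit 3, push [8, 4]
Visit 4, push []
Visit 8, push []

DFS order: [6, 1, 0, 7, 5, 2, 3, 4, 8]


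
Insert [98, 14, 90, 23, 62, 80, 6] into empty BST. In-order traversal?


Insert 98: root
Insert 14: L from 98
Insert 90: L from 98 -> R from 14
Insert 23: L from 98 -> R from 14 -> L from 90
Insert 62: L from 98 -> R from 14 -> L from 90 -> R from 23
Insert 80: L from 98 -> R from 14 -> L from 90 -> R from 23 -> R from 62
Insert 6: L from 98 -> L from 14

In-order: [6, 14, 23, 62, 80, 90, 98]


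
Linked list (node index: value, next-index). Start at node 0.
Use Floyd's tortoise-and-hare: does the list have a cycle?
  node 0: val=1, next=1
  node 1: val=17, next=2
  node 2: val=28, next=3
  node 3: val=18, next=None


Floyd's tortoise (slow, +1) and hare (fast, +2):
  init: slow=0, fast=0
  step 1: slow=1, fast=2
  step 2: fast 2->3->None, no cycle

Cycle: no


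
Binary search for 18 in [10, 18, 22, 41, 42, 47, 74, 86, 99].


Step 1: lo=0, hi=8, mid=4, val=42
Step 2: lo=0, hi=3, mid=1, val=18

Found at index 1


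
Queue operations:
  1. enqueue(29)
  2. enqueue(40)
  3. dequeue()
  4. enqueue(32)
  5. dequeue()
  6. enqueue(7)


enqueue(29) -> [29]
enqueue(40) -> [29, 40]
dequeue()->29, [40]
enqueue(32) -> [40, 32]
dequeue()->40, [32]
enqueue(7) -> [32, 7]

Final queue: [32, 7]
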